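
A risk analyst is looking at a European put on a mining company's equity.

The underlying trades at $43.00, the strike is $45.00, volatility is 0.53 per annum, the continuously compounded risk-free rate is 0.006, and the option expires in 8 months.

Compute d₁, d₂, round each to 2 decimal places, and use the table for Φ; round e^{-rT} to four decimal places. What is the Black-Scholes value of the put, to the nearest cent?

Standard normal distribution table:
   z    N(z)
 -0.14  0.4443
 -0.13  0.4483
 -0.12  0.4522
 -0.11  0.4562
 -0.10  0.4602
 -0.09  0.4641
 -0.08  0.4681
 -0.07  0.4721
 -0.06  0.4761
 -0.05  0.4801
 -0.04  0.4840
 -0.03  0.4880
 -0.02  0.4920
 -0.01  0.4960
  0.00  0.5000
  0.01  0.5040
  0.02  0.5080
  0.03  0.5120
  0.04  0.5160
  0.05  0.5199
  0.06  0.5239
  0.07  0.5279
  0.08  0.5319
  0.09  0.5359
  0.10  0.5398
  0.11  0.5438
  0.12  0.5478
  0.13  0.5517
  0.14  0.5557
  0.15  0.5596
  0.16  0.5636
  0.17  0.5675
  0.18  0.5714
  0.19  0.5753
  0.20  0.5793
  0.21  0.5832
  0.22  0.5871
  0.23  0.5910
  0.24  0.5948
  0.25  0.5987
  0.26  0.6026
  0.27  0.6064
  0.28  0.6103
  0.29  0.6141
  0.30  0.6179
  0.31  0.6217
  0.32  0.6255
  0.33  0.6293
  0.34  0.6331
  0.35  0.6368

T = 0.6667;  σ√T = 0.4327
d₁ = [ln(43/45) + (0.006 + 0.53²/2)·0.6667] / 0.4327 = [-0.0455 + 0.0976] / 0.4327 = 0.1206 → 0.12
d₂ = d₁ − σ√T = 0.1206 − 0.4327 = -0.3122 → -0.31
e^(−rT) = e^(−0.006·0.6667) = 0.9960
N(−d₂) = N(0.31) = 0.6217;  N(−d₁) = N(-0.12) = 0.4522
P = 45·0.9960·0.6217 − 43·0.4522 = 27.8646 − 19.4446 = 8.4200

$8.42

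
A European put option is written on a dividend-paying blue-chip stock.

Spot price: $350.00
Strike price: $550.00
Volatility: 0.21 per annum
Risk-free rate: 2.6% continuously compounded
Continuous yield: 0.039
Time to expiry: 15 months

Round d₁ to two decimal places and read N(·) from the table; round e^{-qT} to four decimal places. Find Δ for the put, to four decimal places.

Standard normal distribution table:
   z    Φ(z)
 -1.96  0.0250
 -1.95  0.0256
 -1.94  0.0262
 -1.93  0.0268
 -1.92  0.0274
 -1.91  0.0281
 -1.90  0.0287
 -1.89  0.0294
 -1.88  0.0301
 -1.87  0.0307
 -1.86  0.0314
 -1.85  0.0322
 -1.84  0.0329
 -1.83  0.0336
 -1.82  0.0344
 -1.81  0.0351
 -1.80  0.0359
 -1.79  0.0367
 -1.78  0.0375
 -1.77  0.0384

T = 1.25;  σ√T = 0.2348
d₁ = [ln(350/550) + (0.026 − 0.039 + ½·0.21²)·1.25] / (σ√T) = (-0.4520 + 0.0113) / 0.2348 = -1.8769 ≈ -1.88
N(d₁) = N(-1.88) = 0.0301
Δ_put = exp(−qT)·(N(d₁) − 1) = 0.9524·(0.0301 − 1) = -0.9237

-0.9237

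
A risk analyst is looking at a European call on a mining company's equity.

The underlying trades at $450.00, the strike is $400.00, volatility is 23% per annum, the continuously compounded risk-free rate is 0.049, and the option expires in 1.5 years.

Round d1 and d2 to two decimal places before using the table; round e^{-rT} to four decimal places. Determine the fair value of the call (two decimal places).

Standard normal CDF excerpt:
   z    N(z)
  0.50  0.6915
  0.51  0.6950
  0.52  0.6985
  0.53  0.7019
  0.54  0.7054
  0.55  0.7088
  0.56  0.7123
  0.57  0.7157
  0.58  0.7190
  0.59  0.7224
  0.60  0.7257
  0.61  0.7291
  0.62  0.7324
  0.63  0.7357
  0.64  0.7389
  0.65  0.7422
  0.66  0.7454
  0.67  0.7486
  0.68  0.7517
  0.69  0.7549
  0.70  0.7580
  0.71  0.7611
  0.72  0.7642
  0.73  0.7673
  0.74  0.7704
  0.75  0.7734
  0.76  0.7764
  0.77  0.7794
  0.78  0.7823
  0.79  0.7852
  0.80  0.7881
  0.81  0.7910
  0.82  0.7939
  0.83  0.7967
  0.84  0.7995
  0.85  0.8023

σ√T = 0.23·√1.5 = 0.2817
ln(S/K) + (r + σ²/2)T = ln(450/400) + (0.049 + 0.23²/2)·1.5 = 0.1178 + 0.1132 = 0.2310
d₁ = 0.2310 / 0.2817 = 0.8199 ≈ 0.82
d₂ = d₁ − σ√T = 0.8199 − 0.2817 = 0.5382 ≈ 0.54
e^(−rT) = e^(−0.049·1.5) = 0.9291
N(d₁) = N(0.82) = 0.7939;  N(d₂) = N(0.54) = 0.7054
C = 450·0.7939 − 400·0.9291·0.7054 = 357.2550 − 262.1549 = 95.1001

$95.10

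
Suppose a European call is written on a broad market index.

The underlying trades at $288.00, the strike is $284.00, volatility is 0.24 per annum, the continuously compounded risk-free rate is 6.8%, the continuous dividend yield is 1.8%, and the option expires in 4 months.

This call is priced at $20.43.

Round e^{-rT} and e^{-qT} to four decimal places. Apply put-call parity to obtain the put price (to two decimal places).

$11.80

exp(−qT) = exp(−0.018·0.3333) = 0.9940;  exp(−rT) = exp(−0.068·0.3333) = 0.9776
Put-call parity: C − P = S·e^(−qT) − K·e^(−rT) = 288·0.9940 − 284·0.9776 = 286.2720 − 277.6384 = 8.6336
P = C − (C − P) = 20.43 − (8.6336) = 11.7964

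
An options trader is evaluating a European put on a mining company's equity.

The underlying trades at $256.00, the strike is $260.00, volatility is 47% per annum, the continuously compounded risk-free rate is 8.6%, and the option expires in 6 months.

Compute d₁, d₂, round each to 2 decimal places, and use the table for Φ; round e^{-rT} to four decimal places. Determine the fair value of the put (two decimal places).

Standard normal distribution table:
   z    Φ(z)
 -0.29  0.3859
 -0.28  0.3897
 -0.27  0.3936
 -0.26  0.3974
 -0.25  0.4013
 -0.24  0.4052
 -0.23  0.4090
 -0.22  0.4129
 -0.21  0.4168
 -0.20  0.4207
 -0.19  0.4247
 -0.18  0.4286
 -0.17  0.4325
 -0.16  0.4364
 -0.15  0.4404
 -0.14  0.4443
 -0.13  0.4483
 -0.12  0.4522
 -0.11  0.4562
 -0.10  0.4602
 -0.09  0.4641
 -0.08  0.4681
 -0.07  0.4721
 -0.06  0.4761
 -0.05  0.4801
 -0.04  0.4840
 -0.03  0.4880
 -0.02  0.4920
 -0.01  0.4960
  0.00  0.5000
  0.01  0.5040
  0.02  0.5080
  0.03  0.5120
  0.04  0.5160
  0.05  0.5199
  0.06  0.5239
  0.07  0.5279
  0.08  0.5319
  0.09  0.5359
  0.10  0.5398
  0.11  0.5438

σ√T = 0.47·√0.5 = 0.3323
d₁ = [ln(256/260) + (0.086 + ½·0.47²)·0.5] / (σ√T) = (-0.0155 + 0.0982) / 0.3323 = 0.2489 which rounds to 0.25
d₂ = 0.2489 − 0.3323 = -0.0834 which rounds to -0.08
e^(−rT) = e^(−0.086·0.5) = 0.9579
P = 260·0.9579·N(0.08) − 256·N(-0.25) = 260·0.9579·0.5319 − 256·0.4013 = 132.4718 − 102.7328 = 29.7390

$29.74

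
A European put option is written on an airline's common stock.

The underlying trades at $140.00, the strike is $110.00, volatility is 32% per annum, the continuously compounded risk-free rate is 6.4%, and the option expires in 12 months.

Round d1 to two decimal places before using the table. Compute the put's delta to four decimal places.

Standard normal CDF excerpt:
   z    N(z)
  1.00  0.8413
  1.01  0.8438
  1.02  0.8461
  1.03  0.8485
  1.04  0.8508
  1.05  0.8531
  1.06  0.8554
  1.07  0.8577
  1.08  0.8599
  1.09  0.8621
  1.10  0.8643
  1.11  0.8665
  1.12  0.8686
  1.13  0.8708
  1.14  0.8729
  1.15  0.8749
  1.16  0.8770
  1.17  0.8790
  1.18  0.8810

-0.1335

σ√T = 0.32 × 1.0000 = 0.3200
d₁ = [ln(140/110) + (0.064 + 0.32²/2)·1] / 0.3200 = [0.2412 + 0.1152] / 0.3200 = 1.1136 ≈ 1.11
N(d₁) = N(1.11) = 0.8665
Δ_put = N(d₁) − 1 = 0.8665 − 1 = -0.1335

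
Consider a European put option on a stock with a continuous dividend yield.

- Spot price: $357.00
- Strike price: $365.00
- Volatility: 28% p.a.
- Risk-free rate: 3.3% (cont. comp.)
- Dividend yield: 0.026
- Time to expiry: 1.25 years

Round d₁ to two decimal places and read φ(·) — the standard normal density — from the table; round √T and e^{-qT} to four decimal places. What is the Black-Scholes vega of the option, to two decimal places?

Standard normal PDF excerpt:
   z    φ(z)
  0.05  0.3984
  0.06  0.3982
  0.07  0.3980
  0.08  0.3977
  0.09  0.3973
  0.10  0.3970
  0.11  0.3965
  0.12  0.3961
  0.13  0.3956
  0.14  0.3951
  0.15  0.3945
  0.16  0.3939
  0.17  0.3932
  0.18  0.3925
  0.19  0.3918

σ√T = 0.28·√1.25 = 0.3130
d₁ = [ln(357/365) + (0.033 − 0.026 + 0.28²/2)·1.25] / 0.3130 = [-0.0222 + 0.0578] / 0.3130 = 0.1137 ≈ 0.11
√T = √1.25 = 1.1180
φ(d₁) = φ(0.11) = 0.3965
exp(−qT) = exp(−0.026·1.25) = 0.9680
vega = S·exp(−qT)·φ(d₁)·√T = 357·0.9680·0.3965·1.1180 = 153.1893

153.19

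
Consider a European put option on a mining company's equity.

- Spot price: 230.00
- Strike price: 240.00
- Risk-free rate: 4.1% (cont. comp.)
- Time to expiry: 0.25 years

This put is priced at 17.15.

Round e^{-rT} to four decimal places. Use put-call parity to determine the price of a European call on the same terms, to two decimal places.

exp(−rT) = exp(−0.041·0.25) = 0.9898
Put-call parity: C − P = S − K·e^(−rT) = 230 − 240·0.9898 = 230 − 237.5520 = -7.5520
C = P + (C − P) = 17.15 + (-7.5520) = 9.5980

9.60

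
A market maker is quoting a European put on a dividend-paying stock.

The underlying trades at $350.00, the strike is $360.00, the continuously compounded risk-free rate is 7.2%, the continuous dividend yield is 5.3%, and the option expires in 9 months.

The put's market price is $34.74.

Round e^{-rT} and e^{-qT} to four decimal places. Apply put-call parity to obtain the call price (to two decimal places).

exp(−qT) = exp(−0.053·0.75) = 0.9610;  exp(−rT) = exp(−0.072·0.75) = 0.9474
Put-call parity: C − P = S·e^(−qT) − K·e^(−rT) = 350·0.9610 − 360·0.9474 = 336.3500 − 341.0640 = -4.7140
C = P + (C − P) = 34.74 + (-4.7140) = 30.0260

$30.03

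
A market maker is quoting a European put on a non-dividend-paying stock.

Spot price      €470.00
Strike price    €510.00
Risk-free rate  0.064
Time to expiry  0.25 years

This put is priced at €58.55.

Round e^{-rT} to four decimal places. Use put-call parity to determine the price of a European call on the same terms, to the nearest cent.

exp(−rT) = exp(−0.064·0.25) = 0.9841
Put-call parity: C − P = S − K·e^(−rT) = 470 − 510·0.9841 = 470 − 501.8910 = -31.8910
C = P + (C − P) = 58.55 + (-31.8910) = 26.6590

€26.66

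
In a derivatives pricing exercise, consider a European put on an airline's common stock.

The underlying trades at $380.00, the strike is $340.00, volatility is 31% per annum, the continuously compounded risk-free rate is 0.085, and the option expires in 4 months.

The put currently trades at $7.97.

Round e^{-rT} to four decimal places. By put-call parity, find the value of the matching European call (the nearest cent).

exp(−rT) = exp(−0.085·0.3333) = 0.9721
Put-call parity: C − P = S − K·e^(−rT) = 380 − 340·0.9721 = 380 − 330.5140 = 49.4860
C = P + (C − P) = 7.97 + (49.4860) = 57.4560

$57.46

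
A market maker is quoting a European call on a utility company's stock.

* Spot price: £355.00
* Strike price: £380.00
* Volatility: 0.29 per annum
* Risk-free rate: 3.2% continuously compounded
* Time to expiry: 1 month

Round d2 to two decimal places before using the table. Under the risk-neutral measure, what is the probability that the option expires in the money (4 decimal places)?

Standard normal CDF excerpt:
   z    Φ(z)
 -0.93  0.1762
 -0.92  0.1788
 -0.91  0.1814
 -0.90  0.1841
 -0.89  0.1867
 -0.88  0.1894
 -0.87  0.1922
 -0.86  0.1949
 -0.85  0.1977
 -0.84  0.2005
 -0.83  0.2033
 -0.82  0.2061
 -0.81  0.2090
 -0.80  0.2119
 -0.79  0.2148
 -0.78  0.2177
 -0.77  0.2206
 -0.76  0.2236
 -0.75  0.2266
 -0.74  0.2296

σ√T = 0.29·√0.08333 = 0.0837
d₁ = [ln(355/380) + (0.032 + 0.29²/2)·0.08333] / 0.0837 = [-0.0681 + 0.0062] / 0.0837 = -0.7392 which rounds to -0.74
d₂ = d₁ − σ√T = -0.7392 − 0.0837 = -0.8229 which rounds to -0.82
Pr(exercise) under Q = N(d₂) = 0.2061

0.2061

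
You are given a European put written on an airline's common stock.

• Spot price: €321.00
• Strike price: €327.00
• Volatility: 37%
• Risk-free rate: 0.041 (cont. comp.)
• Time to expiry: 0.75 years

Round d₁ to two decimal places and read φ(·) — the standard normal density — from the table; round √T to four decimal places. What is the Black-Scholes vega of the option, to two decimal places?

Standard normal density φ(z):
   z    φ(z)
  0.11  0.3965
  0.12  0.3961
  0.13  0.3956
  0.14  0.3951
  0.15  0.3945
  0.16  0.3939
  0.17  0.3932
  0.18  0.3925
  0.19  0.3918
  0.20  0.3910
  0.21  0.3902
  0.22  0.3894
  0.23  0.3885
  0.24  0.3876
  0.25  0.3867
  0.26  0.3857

108.69

σ√T = 0.37·√0.75 = 0.3204
d₁ = [ln(321/327) + (0.041 + 0.37²/2)·0.75] / 0.3204 = [-0.0185 + 0.0821] / 0.3204 = 0.1984 ≈ 0.20
√T = √0.75 = 0.8660
φ(d₁) = φ(0.20) = 0.3910
vega = S·φ(d₁)·√T = 321·0.3910·0.8660 = 108.6925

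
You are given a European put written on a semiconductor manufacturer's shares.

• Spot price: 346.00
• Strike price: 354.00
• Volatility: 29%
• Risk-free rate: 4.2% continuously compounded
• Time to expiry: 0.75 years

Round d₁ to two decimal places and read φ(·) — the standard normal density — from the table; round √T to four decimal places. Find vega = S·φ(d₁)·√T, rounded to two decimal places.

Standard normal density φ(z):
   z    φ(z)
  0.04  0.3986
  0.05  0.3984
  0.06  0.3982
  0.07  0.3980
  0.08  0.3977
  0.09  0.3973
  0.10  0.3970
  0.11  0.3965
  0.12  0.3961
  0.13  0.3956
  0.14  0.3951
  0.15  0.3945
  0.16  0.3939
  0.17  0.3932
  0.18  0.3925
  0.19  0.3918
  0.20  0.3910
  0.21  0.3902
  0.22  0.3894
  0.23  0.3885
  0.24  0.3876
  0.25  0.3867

118.03

σ√T = 0.29·√0.75 = 0.2511
d₁ = [ln(346/354) + (0.042 + 0.29²/2)·0.75] / 0.2511 = [-0.0229 + 0.0630] / 0.2511 = 0.1600 ⇒ 0.16
√T = √0.75 = 0.8660
φ(d₁) = φ(0.16) = 0.3939
vega = S·φ(d₁)·√T = 346·0.3939·0.8660 = 118.0266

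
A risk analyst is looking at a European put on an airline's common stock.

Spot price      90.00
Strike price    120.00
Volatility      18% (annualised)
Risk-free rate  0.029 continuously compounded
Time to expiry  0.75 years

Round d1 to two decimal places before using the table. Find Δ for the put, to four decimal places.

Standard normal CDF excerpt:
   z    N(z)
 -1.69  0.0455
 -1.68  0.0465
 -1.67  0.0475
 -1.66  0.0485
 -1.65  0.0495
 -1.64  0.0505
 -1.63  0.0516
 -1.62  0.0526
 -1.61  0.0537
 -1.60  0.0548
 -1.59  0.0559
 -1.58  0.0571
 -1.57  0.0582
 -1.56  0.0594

-0.9484

σ√T = 0.18·√0.75 = 0.1559
ln(S/K) + (r + σ²/2)T = ln(90/120) + (0.029 + 0.18²/2)·0.75 = -0.2877 + 0.0339 = -0.2538
d₁ = -0.2538 / 0.1559 = -1.6280 ⇒ -1.63
N(d₁) = N(-1.63) = 0.0516
Δ_put = N(d₁) − 1 = 0.0516 − 1 = -0.9484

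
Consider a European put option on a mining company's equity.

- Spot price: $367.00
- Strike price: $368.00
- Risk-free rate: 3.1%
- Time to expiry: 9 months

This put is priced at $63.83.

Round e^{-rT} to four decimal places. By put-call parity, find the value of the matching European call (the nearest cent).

$71.29

exp(−rT) = exp(−0.031·0.75) = 0.9770
Put-call parity: C − P = S − K·e^(−rT) = 367 − 368·0.9770 = 367 − 359.5360 = 7.4640
C = P + (C − P) = 63.83 + (7.4640) = 71.2940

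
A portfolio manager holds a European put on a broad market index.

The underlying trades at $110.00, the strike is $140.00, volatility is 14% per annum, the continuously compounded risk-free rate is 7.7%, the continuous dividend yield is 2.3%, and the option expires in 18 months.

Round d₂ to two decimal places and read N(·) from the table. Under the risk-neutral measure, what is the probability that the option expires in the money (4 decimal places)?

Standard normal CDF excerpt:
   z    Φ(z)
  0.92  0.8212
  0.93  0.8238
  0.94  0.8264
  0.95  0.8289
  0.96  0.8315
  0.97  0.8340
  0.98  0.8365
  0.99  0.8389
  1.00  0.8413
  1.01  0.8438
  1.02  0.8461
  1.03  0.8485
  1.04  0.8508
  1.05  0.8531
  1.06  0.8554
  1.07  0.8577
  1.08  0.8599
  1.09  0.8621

σ√T = 0.14 × 1.2247 = 0.1715
ln(S/K) + (r − q + σ²/2)T = ln(110/140) + (0.077 − 0.023 + 0.14²/2)·1.5 = -0.2412 + 0.0957 = -0.1455
d₁ = -0.1455 / 0.1715 = -0.8484 which rounds to -0.85
d₂ = d₁ − σ√T = -0.8484 − 0.1715 = -1.0198 which rounds to -1.02
Risk-neutral Pr[S_T < K] = N(−d₂) = N(1.02) = 0.8461

0.8461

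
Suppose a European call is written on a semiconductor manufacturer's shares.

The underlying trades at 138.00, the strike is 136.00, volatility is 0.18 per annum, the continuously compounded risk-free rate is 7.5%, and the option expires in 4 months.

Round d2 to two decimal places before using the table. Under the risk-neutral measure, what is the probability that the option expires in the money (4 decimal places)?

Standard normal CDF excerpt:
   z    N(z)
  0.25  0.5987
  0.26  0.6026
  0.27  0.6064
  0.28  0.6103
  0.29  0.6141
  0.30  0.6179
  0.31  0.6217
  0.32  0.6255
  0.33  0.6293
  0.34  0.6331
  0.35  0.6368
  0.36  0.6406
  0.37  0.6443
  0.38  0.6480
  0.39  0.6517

0.6293

σ√T = 0.18 × 0.5774 = 0.1039
ln(S/K) + (r + σ²/2)T = ln(138/136) + (0.075 + 0.18²/2)·0.3333 = 0.0146 + 0.0304 = 0.0450
d₁ = 0.0450 / 0.1039 = 0.4330 which rounds to 0.43
d₂ = d₁ − σ√T = 0.4330 − 0.1039 = 0.3291 which rounds to 0.33
Pr(exercise) under Q = N(d₂) = 0.6293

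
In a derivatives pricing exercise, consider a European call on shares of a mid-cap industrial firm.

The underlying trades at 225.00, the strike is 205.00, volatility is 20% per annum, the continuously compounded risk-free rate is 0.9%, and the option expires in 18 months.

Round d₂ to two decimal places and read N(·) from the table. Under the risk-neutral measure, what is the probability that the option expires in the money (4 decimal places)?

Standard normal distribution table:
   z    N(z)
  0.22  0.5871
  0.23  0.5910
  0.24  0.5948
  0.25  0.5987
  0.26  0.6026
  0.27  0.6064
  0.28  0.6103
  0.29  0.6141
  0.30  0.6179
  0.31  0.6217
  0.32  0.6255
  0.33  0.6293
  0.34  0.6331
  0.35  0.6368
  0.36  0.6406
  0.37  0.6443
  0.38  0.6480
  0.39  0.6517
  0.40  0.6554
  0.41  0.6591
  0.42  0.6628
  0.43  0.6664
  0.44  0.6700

T = 1.5;  σ√T = 0.2449
ln(S/K) + (r + σ²/2)T = ln(225/205) + (0.009 + 0.2²/2)·1.5 = 0.0931 + 0.0435 = 0.1366
d₁ = 0.1366 / 0.2449 = 0.5576 ≈ 0.56
d₂ = d₁ − σ√T = 0.5576 − 0.2449 = 0.3127 ≈ 0.31
Risk-neutral Pr[S_T > K] = N(d₂) = N(0.31) = 0.6217

0.6217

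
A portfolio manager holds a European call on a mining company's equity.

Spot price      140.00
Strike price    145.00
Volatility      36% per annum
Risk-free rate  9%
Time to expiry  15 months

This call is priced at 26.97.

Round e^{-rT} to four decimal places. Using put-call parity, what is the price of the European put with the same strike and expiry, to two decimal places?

16.54

exp(−rT) = exp(−0.09·1.25) = 0.8936
Put-call parity: C − P = S − K·e^(−rT) = 140 − 145·0.8936 = 140 − 129.5720 = 10.4280
P = C − (C − P) = 26.97 − (10.4280) = 16.5420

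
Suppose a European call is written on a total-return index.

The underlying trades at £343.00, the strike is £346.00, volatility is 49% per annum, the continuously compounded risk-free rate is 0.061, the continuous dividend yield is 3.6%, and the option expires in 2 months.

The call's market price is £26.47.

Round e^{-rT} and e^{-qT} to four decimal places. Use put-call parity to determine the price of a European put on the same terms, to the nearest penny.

e^(−qT) = e^(−0.036·0.1667) = 0.9940;  e^(−rT) = e^(−0.061·0.1667) = 0.9899
Put-call parity: C − P = S·e^(−qT) − K·e^(−rT) = 343·0.9940 − 346·0.9899 = 340.9420 − 342.5054 = -1.5634
P = C − (C − P) = 26.47 − (-1.5634) = 28.0334

£28.03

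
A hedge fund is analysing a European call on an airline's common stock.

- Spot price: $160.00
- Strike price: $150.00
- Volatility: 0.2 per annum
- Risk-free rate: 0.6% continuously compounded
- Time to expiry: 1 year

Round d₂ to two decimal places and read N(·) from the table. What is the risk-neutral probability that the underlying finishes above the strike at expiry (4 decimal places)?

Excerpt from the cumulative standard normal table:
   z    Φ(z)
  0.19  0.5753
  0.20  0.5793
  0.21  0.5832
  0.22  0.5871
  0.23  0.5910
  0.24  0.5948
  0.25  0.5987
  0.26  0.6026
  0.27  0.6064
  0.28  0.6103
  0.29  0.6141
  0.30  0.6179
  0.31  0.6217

T = 1;  σ√T = 0.2000
ln(S/K) + (r + σ²/2)T = ln(160/150) + (0.006 + 0.2²/2)·1 = 0.0645 + 0.0260 = 0.0905
d₁ = 0.0905 / 0.2000 = 0.4527 ⇒ 0.45
d₂ = d₁ − σ√T = 0.4527 − 0.2000 = 0.2527 ⇒ 0.25
Pr(exercise) under Q = N(d₂) = 0.5987

0.5987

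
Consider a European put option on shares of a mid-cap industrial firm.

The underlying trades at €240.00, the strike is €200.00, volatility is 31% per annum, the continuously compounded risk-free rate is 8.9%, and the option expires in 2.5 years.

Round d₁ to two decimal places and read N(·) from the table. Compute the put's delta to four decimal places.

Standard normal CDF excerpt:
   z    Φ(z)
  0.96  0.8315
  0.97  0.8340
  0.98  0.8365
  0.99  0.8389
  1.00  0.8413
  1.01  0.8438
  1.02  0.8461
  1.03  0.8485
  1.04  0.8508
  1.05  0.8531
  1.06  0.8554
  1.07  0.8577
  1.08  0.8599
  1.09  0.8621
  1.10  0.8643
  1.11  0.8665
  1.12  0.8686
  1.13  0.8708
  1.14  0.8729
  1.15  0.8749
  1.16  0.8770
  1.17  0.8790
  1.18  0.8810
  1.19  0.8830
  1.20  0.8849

σ√T = 0.31 × 1.5811 = 0.4902
ln(S/K) + (r + σ²/2)T = ln(240/200) + (0.089 + 0.31²/2)·2.5 = 0.1823 + 0.3426 = 0.5249
d₁ = 0.5249 / 0.4902 = 1.0710 ⇒ 1.07
N(d₁) = N(1.07) = 0.8577
Δ_put = N(d₁) − 1 = 0.8577 − 1 = -0.1423

-0.1423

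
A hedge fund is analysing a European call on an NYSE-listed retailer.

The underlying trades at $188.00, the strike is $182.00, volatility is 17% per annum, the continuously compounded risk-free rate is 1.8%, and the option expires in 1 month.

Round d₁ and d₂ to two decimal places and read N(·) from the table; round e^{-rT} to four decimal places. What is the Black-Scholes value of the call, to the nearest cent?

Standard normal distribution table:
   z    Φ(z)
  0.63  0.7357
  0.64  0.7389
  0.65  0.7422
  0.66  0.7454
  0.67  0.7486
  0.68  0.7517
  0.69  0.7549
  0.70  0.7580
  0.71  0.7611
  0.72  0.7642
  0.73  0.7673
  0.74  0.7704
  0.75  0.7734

$7.63

T = 0.08333;  σ√T = 0.0491
d₁ = [ln(188/182) + (0.018 + 0.17²/2)·0.08333] / 0.0491 = [0.0324 + 0.0027] / 0.0491 = 0.7160 → 0.72
d₂ = d₁ − σ√T = 0.7160 − 0.0491 = 0.6670 → 0.67
e^(−rT) = e^(−0.018·0.08333) = 0.9985
C = 188·N(0.72) − 182·0.9985·N(0.67) = 188·0.7642 − 182·0.9985·0.7486 = 143.6696 − 136.0408 = 7.6288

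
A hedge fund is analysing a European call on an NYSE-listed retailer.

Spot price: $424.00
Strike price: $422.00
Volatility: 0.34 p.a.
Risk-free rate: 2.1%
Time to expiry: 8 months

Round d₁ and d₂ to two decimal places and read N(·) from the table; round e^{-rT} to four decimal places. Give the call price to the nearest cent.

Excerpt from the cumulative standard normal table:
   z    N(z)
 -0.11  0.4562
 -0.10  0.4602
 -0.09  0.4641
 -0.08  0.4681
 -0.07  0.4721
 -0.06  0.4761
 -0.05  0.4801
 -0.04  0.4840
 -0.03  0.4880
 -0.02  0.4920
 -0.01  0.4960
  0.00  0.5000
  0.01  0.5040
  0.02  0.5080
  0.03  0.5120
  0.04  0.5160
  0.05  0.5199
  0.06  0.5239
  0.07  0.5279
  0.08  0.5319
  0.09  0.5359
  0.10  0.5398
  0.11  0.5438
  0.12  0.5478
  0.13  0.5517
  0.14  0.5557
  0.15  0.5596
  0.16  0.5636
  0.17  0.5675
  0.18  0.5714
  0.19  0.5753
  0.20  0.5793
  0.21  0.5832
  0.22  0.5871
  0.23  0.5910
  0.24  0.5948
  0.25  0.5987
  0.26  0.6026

σ√T = 0.34·√0.6667 = 0.2776
ln(S/K) + (r + σ²/2)T = ln(424/422) + (0.021 + 0.34²/2)·0.6667 = 0.0047 + 0.0525 = 0.0573
d₁ = 0.0573 / 0.2776 = 0.2063 ⇒ 0.21
d₂ = d₁ − σ√T = 0.2063 − 0.2776 = -0.0713 ⇒ -0.07
e^(−rT) = e^(−0.021·0.6667) = 0.9861
C = 424·N(0.21) − 422·0.9861·N(-0.07) = 424·0.5832 − 422·0.9861·0.4721 = 247.2768 − 196.4570 = 50.8198

$50.82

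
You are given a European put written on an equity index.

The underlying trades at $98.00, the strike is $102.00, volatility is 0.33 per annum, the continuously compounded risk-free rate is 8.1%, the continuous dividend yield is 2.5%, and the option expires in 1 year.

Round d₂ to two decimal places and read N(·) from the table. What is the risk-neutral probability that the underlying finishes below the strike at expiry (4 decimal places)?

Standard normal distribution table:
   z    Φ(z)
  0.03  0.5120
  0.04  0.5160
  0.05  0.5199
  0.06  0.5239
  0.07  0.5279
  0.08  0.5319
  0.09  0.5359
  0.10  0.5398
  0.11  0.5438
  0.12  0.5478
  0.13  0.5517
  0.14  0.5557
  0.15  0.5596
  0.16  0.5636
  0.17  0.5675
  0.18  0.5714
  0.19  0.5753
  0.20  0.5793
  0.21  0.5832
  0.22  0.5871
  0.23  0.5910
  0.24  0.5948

σ√T = 0.33 × 1.0000 = 0.3300
d₁ = [ln(98/102) + (0.081 − 0.025 + ½·0.33²)·1] / (σ√T) = (-0.0400 + 0.1105) / 0.3300 = 0.2135 → 0.21
d₂ = 0.2135 − 0.3300 = -0.1165 → -0.12
Pr(exercise) under Q = N(−d₂) = N(0.12) = 0.5478

0.5478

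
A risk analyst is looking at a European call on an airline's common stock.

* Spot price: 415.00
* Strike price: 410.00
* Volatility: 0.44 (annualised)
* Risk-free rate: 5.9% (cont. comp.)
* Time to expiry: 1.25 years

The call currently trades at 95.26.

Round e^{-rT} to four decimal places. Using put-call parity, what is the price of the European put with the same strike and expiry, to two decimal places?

exp(−rT) = exp(−0.059·1.25) = 0.9289
Put-call parity: C − P = S − K·e^(−rT) = 415 − 410·0.9289 = 415 − 380.8490 = 34.1510
P = C − (C − P) = 95.26 − (34.1510) = 61.1090

61.11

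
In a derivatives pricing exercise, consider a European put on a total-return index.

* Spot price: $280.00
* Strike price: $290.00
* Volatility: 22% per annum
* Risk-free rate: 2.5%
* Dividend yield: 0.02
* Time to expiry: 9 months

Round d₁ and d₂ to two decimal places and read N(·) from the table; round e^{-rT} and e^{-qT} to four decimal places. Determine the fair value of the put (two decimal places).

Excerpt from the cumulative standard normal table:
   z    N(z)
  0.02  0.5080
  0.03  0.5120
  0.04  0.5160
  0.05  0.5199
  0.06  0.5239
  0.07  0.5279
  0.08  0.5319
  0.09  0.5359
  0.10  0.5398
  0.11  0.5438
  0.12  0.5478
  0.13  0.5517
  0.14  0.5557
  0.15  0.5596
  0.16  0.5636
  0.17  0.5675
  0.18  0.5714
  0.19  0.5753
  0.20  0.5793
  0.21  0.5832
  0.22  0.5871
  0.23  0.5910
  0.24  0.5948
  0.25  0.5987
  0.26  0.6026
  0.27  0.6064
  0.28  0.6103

T = 0.75;  σ√T = 0.1905
d₁ = [ln(280/290) + (0.025 − 0.02 + 0.22²/2)·0.75] / 0.1905 = [-0.0351 + 0.0219] / 0.1905 = -0.0692 ⇒ -0.07
d₂ = d₁ − σ√T = -0.0692 − 0.1905 = -0.2598 ⇒ -0.26
exp(−qT) = exp(−0.02·0.75) = 0.9851;  exp(−rT) = exp(−0.025·0.75) = 0.9814
N(−d₂) = N(0.26) = 0.6026;  N(−d₁) = N(0.07) = 0.5279
P = 290·0.9814·0.6026 − 280·0.9851·0.5279 = 171.5036 − 145.6096 = 25.8940

$25.89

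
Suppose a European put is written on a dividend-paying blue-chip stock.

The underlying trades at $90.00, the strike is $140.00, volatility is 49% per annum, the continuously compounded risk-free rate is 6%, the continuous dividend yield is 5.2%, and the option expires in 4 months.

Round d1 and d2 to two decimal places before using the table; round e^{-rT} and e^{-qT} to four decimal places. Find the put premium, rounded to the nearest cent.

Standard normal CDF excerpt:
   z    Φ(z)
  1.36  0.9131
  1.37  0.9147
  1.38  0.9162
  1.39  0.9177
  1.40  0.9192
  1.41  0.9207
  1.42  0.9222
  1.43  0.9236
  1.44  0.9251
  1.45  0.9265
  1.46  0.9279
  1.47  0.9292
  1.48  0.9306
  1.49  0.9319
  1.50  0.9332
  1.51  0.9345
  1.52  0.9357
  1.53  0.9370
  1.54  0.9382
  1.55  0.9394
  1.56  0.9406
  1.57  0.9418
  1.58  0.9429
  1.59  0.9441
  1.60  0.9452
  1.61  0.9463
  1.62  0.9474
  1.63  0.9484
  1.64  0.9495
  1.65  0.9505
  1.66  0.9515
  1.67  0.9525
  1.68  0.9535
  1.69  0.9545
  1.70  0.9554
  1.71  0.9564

σ√T = 0.49·√0.3333 = 0.2829
d₁ = [ln(90/140) + (0.06 − 0.052 + ½·0.49²)·0.3333] / (σ√T) = (-0.4418 + 0.0427) / 0.2829 = -1.4109 which rounds to -1.41
d₂ = -1.4109 − 0.2829 = -1.6938 which rounds to -1.69
exp(−qT) = exp(−0.052·0.3333) = 0.9828;  exp(−rT) = exp(−0.06·0.3333) = 0.9802
N(−d₂) = N(1.69) = 0.9545;  N(−d₁) = N(1.41) = 0.9207
P = 140·0.9802·0.9545 − 90·0.9828·0.9207 = 130.9841 − 81.4378 = 49.5464

$49.55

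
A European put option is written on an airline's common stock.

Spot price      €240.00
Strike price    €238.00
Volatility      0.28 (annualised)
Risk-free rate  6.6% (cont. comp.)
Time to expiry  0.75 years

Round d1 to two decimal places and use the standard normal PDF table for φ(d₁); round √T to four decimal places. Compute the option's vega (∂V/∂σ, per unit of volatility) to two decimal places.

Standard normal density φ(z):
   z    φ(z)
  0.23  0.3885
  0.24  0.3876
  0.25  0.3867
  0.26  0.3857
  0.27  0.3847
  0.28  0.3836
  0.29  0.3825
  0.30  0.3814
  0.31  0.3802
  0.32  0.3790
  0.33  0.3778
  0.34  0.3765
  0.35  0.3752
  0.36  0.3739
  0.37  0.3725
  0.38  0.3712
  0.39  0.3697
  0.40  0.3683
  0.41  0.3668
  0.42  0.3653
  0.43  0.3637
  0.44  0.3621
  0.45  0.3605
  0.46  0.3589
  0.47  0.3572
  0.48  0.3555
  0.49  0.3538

σ√T = 0.28·√0.75 = 0.2425
ln(S/K) + (r + σ²/2)T = ln(240/238) + (0.066 + 0.28²/2)·0.75 = 0.0084 + 0.0789 = 0.0873
d₁ = 0.0873 / 0.2425 = 0.3599 ≈ 0.36
√T = √0.75 = 0.8660
φ(d₁) = φ(0.36) = 0.3739
vega = S·φ(d₁)·√T = 240·0.3739·0.8660 = 77.7114

77.71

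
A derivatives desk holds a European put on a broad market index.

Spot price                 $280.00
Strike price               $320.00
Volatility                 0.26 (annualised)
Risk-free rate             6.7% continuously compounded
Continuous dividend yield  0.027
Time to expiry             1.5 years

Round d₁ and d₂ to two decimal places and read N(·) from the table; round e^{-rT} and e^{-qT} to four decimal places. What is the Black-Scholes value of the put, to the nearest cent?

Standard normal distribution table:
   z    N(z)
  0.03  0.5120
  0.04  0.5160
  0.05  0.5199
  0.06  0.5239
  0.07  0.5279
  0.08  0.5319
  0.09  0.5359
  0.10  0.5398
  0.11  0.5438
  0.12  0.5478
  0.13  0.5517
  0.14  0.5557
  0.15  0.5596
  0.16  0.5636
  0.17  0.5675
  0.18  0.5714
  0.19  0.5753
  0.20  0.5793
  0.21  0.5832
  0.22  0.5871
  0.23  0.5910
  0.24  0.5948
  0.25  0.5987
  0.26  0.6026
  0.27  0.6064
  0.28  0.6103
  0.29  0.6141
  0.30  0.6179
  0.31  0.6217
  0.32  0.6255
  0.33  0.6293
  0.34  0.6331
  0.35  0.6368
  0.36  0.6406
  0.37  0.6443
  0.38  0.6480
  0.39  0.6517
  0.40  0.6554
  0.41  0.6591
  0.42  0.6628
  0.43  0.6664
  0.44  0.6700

σ√T = 0.26 × 1.2247 = 0.3184
d₁ = [ln(280/320) + (0.067 − 0.027 + 0.26²/2)·1.5] / 0.3184 = [-0.1335 + 0.1107] / 0.3184 = -0.0717 → -0.07
d₂ = d₁ − σ√T = -0.0717 − 0.3184 = -0.3901 → -0.39
exp(−qT) = exp(−0.027·1.5) = 0.9603;  exp(−rT) = exp(−0.067·1.5) = 0.9044
N(−d₂) = N(0.39) = 0.6517;  N(−d₁) = N(0.07) = 0.5279
P = 320·0.9044·0.6517 − 280·0.9603·0.5279 = 188.6072 − 141.9439 = 46.6633

$46.66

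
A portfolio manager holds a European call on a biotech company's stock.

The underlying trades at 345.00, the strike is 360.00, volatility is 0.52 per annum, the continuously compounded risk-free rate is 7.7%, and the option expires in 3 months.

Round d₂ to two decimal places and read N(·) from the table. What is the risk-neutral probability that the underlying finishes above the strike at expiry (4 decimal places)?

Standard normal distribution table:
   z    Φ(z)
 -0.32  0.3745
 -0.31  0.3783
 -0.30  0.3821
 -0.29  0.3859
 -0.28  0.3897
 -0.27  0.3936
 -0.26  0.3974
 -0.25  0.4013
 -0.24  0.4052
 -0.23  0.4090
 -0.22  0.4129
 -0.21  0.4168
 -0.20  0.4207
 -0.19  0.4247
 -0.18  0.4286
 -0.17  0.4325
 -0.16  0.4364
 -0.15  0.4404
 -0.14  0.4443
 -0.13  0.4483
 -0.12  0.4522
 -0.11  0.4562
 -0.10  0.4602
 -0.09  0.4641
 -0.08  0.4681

0.4129

T = 0.25;  σ√T = 0.2600
d₁ = [ln(345/360) + (0.077 + 0.52²/2)·0.25] / 0.2600 = [-0.0426 + 0.0530] / 0.2600 = 0.0403 ⇒ 0.04
d₂ = d₁ − σ√T = 0.0403 − 0.2600 = -0.2197 ⇒ -0.22
Pr(exercise) under Q = N(d₂) = 0.4129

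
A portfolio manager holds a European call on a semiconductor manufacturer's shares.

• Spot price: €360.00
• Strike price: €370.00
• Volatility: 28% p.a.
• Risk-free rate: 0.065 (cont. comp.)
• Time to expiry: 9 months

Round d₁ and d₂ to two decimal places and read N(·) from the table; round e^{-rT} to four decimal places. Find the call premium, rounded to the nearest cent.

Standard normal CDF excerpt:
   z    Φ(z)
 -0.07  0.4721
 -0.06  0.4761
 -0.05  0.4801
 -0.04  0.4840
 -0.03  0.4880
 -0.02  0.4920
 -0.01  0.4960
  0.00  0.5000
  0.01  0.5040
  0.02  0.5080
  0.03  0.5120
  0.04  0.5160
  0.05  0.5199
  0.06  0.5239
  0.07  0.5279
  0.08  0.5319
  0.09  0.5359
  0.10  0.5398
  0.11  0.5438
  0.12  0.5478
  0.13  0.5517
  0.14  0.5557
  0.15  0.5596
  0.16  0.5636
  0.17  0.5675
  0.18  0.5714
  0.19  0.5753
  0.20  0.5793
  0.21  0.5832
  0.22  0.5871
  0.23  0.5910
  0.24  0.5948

σ√T = 0.28·√0.75 = 0.2425
d₁ = [ln(360/370) + (0.065 + 0.28²/2)·0.75] / 0.2425 = [-0.0274 + 0.0782] / 0.2425 = 0.2093 ⇒ 0.21
d₂ = d₁ − σ√T = 0.2093 − 0.2425 = -0.0332 ⇒ -0.03
e^(−rT) = e^(−0.065·0.75) = 0.9524
N(d₁) = N(0.21) = 0.5832;  N(d₂) = N(-0.03) = 0.4880
C = 360·0.5832 − 370·0.9524·0.4880 = 209.9520 − 171.9653 = 37.9867

€37.99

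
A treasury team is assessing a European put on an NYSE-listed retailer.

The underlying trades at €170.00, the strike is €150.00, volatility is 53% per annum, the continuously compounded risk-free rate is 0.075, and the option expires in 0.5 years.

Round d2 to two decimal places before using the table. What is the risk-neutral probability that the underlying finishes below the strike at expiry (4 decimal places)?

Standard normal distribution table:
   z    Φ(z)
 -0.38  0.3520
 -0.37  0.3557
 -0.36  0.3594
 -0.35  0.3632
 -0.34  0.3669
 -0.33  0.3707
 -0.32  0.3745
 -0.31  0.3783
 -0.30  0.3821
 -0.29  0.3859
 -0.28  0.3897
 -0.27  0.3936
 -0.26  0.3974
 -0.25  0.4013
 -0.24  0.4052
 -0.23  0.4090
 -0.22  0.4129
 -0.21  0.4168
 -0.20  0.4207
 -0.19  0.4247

T = 0.5;  σ√T = 0.3748
d₁ = [ln(170/150) + (0.075 + ½·0.53²)·0.5] / (σ√T) = (0.1252 + 0.1077) / 0.3748 = 0.6214 → 0.62
d₂ = 0.6214 − 0.3748 = 0.2467 → 0.25
Pr(exercise) under Q = N(−d₂) = N(-0.25) = 0.4013

0.4013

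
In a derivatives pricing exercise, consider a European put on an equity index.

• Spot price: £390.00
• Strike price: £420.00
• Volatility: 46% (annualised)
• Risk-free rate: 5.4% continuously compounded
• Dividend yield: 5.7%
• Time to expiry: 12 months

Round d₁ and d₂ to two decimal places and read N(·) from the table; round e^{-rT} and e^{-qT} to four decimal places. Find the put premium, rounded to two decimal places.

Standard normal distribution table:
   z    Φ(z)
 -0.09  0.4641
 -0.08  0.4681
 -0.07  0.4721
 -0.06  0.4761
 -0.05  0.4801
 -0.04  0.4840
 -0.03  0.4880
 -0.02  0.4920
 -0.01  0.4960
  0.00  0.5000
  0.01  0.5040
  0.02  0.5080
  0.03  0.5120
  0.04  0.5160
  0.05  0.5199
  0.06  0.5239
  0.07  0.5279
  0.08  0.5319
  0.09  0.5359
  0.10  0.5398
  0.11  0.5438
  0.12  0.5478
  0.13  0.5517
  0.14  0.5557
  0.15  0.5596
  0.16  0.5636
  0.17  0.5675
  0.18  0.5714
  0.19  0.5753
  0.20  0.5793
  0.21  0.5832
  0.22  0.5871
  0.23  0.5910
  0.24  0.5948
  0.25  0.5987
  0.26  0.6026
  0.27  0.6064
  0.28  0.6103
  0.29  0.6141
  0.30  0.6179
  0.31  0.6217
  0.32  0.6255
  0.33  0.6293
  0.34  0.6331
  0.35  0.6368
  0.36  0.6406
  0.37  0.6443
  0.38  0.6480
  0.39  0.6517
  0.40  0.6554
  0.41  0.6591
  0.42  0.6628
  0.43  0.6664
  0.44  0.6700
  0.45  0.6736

σ√T = 0.46 × 1.0000 = 0.4600
d₁ = [ln(390/420) + (0.054 − 0.057 + ½·0.46²)·1] / (σ√T) = (-0.0741 + 0.1028) / 0.4600 = 0.0624 ⇒ 0.06
d₂ = 0.0624 − 0.4600 = -0.3976 ⇒ -0.40
e^(−qT) = e^(−0.057·1) = 0.9446;  e^(−rT) = e^(−0.054·1) = 0.9474
P = 420·0.9474·N(0.40) − 390·0.9446·N(-0.06) = 420·0.9474·0.6554 − 390·0.9446·0.4761 = 260.7889 − 175.3924 = 85.3965

£85.40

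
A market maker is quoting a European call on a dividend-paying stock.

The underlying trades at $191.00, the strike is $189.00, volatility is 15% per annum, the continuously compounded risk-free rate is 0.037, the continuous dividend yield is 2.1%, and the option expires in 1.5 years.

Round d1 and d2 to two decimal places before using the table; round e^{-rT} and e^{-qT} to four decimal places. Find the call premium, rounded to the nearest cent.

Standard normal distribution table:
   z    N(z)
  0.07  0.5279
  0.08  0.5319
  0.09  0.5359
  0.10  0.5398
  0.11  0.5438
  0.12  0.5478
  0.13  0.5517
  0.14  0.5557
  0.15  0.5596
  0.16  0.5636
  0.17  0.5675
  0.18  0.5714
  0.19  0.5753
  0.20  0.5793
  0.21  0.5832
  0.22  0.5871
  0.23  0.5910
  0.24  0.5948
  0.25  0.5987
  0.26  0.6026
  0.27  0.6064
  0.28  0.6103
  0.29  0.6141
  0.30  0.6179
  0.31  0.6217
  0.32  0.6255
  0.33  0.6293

σ√T = 0.15 × 1.2247 = 0.1837
d₁ = [ln(191/189) + (0.037 − 0.021 + ½·0.15²)·1.5] / (σ√T) = (0.0105 + 0.0409) / 0.1837 = 0.2798 which rounds to 0.28
d₂ = 0.2798 − 0.1837 = 0.0961 which rounds to 0.10
e^(−qT) = e^(−0.021·1.5) = 0.9690;  e^(−rT) = e^(−0.037·1.5) = 0.9460
N(d₁) = N(0.28) = 0.6103;  N(d₂) = N(0.10) = 0.5398
C = 191·0.9690·0.6103 − 189·0.9460·0.5398 = 112.9537 − 96.5130 = 16.4407

$16.44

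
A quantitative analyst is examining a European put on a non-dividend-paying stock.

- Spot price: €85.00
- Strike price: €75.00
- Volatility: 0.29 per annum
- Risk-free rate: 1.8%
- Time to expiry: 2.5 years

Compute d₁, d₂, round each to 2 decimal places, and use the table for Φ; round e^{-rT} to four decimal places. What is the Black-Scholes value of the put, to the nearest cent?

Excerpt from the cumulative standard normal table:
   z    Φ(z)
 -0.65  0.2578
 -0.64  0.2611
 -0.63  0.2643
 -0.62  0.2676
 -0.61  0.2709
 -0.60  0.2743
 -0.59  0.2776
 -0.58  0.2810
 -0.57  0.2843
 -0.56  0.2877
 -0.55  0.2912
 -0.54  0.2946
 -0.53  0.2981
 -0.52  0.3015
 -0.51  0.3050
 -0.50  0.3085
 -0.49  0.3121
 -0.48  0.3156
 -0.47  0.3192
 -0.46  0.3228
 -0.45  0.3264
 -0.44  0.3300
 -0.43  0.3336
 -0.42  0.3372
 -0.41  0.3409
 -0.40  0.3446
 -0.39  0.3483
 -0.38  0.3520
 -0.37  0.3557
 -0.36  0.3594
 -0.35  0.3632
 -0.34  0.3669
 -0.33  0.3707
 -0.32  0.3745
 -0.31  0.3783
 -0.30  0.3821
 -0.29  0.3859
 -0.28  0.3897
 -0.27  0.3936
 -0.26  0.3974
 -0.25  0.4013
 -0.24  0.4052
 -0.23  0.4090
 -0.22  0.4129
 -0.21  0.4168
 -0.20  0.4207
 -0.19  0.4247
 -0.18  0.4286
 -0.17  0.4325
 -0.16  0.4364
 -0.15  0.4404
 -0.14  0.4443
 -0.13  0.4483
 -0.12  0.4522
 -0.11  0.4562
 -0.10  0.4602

€8.54

σ√T = 0.29·√2.5 = 0.4585
d₁ = [ln(85/75) + (0.018 + 0.29²/2)·2.5] / 0.4585 = [0.1252 + 0.1501] / 0.4585 = 0.6004 → 0.60
d₂ = d₁ − σ√T = 0.6004 − 0.4585 = 0.1418 → 0.14
e^(−rT) = e^(−0.018·2.5) = 0.9560
N(−d₂) = N(-0.14) = 0.4443;  N(−d₁) = N(-0.60) = 0.2743
P = 75·0.9560·0.4443 − 85·0.2743 = 31.8563 − 23.3155 = 8.5408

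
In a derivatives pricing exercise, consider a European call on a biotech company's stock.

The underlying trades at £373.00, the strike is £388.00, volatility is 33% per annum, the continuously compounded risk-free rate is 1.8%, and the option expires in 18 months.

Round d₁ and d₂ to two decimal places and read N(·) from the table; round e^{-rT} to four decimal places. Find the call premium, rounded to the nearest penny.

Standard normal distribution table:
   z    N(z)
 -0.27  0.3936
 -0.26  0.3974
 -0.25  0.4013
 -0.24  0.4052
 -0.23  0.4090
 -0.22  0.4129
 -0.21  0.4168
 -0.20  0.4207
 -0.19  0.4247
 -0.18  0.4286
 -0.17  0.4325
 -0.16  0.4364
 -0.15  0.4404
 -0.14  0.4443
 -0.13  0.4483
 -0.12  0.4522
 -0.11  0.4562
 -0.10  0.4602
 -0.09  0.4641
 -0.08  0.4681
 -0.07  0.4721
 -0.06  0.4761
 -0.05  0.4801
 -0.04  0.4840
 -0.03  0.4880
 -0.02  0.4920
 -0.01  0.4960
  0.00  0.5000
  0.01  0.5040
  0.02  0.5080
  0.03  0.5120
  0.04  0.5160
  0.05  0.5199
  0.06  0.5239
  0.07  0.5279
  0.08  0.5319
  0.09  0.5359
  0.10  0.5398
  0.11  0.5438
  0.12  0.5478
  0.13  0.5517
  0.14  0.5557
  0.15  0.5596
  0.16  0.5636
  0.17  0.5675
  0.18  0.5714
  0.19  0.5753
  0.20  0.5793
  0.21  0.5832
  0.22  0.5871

σ√T = 0.33 × 1.2247 = 0.4042
ln(S/K) + (r + σ²/2)T = ln(373/388) + (0.018 + 0.33²/2)·1.5 = -0.0394 + 0.1087 = 0.0692
d₁ = 0.0692 / 0.4042 = 0.1713 → 0.17
d₂ = d₁ − σ√T = 0.1713 − 0.4042 = -0.2328 → -0.23
e^(−rT) = e^(−0.018·1.5) = 0.9734
N(d₁) = N(0.17) = 0.5675;  N(d₂) = N(-0.23) = 0.4090
C = 373·0.5675 − 388·0.9734·0.4090 = 211.6775 − 154.4708 = 57.2067

£57.21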